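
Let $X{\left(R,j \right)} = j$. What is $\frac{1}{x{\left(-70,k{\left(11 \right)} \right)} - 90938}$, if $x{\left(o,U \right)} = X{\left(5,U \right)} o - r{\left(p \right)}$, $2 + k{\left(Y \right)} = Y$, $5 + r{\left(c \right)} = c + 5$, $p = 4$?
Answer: $- \frac{1}{91572} \approx -1.092 \cdot 10^{-5}$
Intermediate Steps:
$r{\left(c \right)} = c$ ($r{\left(c \right)} = -5 + \left(c + 5\right) = -5 + \left(5 + c\right) = c$)
$k{\left(Y \right)} = -2 + Y$
$x{\left(o,U \right)} = -4 + U o$ ($x{\left(o,U \right)} = U o - 4 = -4 + U o$)
$\frac{1}{x{\left(-70,k{\left(11 \right)} \right)} - 90938} = \frac{1}{\left(-4 + \left(-2 + 11\right) \left(-70\right)\right) - 90938} = \frac{1}{\left(-4 + 9 \left(-70\right)\right) - 90938} = \frac{1}{\left(-4 - 630\right) - 90938} = \frac{1}{-634 - 90938} = \frac{1}{-91572} = - \frac{1}{91572}$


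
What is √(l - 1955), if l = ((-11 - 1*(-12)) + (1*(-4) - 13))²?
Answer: I*√1699 ≈ 41.219*I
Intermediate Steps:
l = 256 (l = ((-11 + 12) + (-4 - 13))² = (1 - 17)² = (-16)² = 256)
√(l - 1955) = √(256 - 1955) = √(-1699) = I*√1699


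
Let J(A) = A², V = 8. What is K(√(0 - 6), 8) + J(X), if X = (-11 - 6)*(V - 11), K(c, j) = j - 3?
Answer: 2606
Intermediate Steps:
K(c, j) = -3 + j
X = 51 (X = (-11 - 6)*(8 - 11) = -17*(-3) = 51)
K(√(0 - 6), 8) + J(X) = (-3 + 8) + 51² = 5 + 2601 = 2606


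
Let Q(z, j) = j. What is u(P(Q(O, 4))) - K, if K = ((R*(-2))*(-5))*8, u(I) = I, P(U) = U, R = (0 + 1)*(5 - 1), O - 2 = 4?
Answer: -316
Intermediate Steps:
O = 6 (O = 2 + 4 = 6)
R = 4 (R = 1*4 = 4)
K = 320 (K = ((4*(-2))*(-5))*8 = -8*(-5)*8 = 40*8 = 320)
u(P(Q(O, 4))) - K = 4 - 1*320 = 4 - 320 = -316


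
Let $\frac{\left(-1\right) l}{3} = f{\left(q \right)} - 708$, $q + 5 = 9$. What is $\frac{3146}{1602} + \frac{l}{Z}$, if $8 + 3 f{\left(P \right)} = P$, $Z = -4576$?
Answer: $\frac{343345}{229086} \approx 1.4988$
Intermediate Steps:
$q = 4$ ($q = -5 + 9 = 4$)
$f{\left(P \right)} = - \frac{8}{3} + \frac{P}{3}$
$l = 2128$ ($l = - 3 \left(\left(- \frac{8}{3} + \frac{1}{3} \cdot 4\right) - 708\right) = - 3 \left(\left(- \frac{8}{3} + \frac{4}{3}\right) - 708\right) = - 3 \left(- \frac{4}{3} - 708\right) = \left(-3\right) \left(- \frac{2128}{3}\right) = 2128$)
$\frac{3146}{1602} + \frac{l}{Z} = \frac{3146}{1602} + \frac{2128}{-4576} = 3146 \cdot \frac{1}{1602} + 2128 \left(- \frac{1}{4576}\right) = \frac{1573}{801} - \frac{133}{286} = \frac{343345}{229086}$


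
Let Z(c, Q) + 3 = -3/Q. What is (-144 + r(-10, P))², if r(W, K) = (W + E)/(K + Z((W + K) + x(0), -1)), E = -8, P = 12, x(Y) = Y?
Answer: 84681/4 ≈ 21170.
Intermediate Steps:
Z(c, Q) = -3 - 3/Q
r(W, K) = (-8 + W)/K (r(W, K) = (W - 8)/(K + (-3 - 3/(-1))) = (-8 + W)/(K + (-3 - 3*(-1))) = (-8 + W)/(K + (-3 + 3)) = (-8 + W)/(K + 0) = (-8 + W)/K)
(-144 + r(-10, P))² = (-144 + (-8 - 10)/12)² = (-144 + (1/12)*(-18))² = (-144 - 3/2)² = (-291/2)² = 84681/4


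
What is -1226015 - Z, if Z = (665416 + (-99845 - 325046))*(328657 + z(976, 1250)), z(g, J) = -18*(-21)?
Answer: -79142369390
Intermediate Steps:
z(g, J) = 378
Z = 79141143375 (Z = (665416 + (-99845 - 325046))*(328657 + 378) = (665416 - 424891)*329035 = 240525*329035 = 79141143375)
-1226015 - Z = -1226015 - 1*79141143375 = -1226015 - 79141143375 = -79142369390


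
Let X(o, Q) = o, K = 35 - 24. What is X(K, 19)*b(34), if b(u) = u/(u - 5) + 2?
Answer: 1012/29 ≈ 34.897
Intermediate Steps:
K = 11
b(u) = 2 + u/(-5 + u) (b(u) = u/(-5 + u) + 2 = 2 + u/(-5 + u))
X(K, 19)*b(34) = 11*((-10 + 3*34)/(-5 + 34)) = 11*((-10 + 102)/29) = 11*((1/29)*92) = 11*(92/29) = 1012/29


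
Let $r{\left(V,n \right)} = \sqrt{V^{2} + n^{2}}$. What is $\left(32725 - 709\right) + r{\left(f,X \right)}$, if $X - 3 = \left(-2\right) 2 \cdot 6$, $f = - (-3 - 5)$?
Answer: $32016 + \sqrt{505} \approx 32038.0$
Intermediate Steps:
$f = 8$ ($f = \left(-1\right) \left(-8\right) = 8$)
$X = -21$ ($X = 3 + \left(-2\right) 2 \cdot 6 = 3 - 24 = -21$)
$\left(32725 - 709\right) + r{\left(f,X \right)} = \left(32725 - 709\right) + \sqrt{8^{2} + \left(-21\right)^{2}} = 32016 + \sqrt{64 + 441} = 32016 + \sqrt{505}$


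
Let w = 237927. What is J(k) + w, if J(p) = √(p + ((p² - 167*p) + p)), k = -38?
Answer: 237927 + √7714 ≈ 2.3801e+5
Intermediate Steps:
J(p) = √(p² - 165*p) (J(p) = √(p + (p² - 166*p)) = √(p² - 165*p))
J(k) + w = √(-38*(-165 - 38)) + 237927 = √(-38*(-203)) + 237927 = √7714 + 237927 = 237927 + √7714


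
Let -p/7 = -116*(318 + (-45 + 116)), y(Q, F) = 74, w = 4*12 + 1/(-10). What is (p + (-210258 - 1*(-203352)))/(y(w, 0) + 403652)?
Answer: 154481/201863 ≈ 0.76528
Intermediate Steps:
w = 479/10 (w = 48 - ⅒ = 479/10 ≈ 47.900)
p = 315868 (p = -(-812)*(318 + (-45 + 116)) = -(-812)*(318 + 71) = -(-812)*389 = -7*(-45124) = 315868)
(p + (-210258 - 1*(-203352)))/(y(w, 0) + 403652) = (315868 + (-210258 - 1*(-203352)))/(74 + 403652) = (315868 + (-210258 + 203352))/403726 = (315868 - 6906)*(1/403726) = 308962*(1/403726) = 154481/201863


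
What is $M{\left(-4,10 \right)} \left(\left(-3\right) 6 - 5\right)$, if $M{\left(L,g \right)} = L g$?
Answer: $920$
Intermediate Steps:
$M{\left(-4,10 \right)} \left(\left(-3\right) 6 - 5\right) = \left(-4\right) 10 \left(\left(-3\right) 6 - 5\right) = - 40 \left(-18 - 5\right) = \left(-40\right) \left(-23\right) = 920$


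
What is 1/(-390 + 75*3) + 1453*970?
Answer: 232552649/165 ≈ 1.4094e+6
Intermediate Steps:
1/(-390 + 75*3) + 1453*970 = 1/(-390 + 225) + 1409410 = 1/(-165) + 1409410 = -1/165 + 1409410 = 232552649/165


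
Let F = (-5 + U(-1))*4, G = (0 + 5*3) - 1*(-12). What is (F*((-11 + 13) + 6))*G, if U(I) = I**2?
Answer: -3456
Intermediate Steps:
G = 27 (G = (0 + 15) + 12 = 15 + 12 = 27)
F = -16 (F = (-5 + (-1)**2)*4 = (-5 + 1)*4 = -4*4 = -16)
(F*((-11 + 13) + 6))*G = -16*((-11 + 13) + 6)*27 = -16*(2 + 6)*27 = -16*8*27 = -128*27 = -3456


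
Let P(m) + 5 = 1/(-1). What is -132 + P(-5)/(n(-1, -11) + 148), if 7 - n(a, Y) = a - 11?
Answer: -22050/167 ≈ -132.04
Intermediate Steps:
n(a, Y) = 18 - a (n(a, Y) = 7 - (a - 11) = 7 - (-11 + a) = 7 + (11 - a) = 18 - a)
P(m) = -6 (P(m) = -5 + 1/(-1) = -5 - 1 = -6)
-132 + P(-5)/(n(-1, -11) + 148) = -132 - 6/((18 - 1*(-1)) + 148) = -132 - 6/((18 + 1) + 148) = -132 - 6/(19 + 148) = -132 - 6/167 = -22050/167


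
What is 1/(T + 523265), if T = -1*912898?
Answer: -1/389633 ≈ -2.5665e-6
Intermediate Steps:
T = -912898
1/(T + 523265) = 1/(-912898 + 523265) = 1/(-389633) = -1/389633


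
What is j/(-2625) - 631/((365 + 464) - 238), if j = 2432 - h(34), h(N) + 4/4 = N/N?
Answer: -343743/172375 ≈ -1.9942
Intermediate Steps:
h(N) = 0 (h(N) = -1 + N/N = -1 + 1 = 0)
j = 2432 (j = 2432 - 1*0 = 2432 + 0 = 2432)
j/(-2625) - 631/((365 + 464) - 238) = 2432/(-2625) - 631/((365 + 464) - 238) = 2432*(-1/2625) - 631/(829 - 238) = -2432/2625 - 631/591 = -343743/172375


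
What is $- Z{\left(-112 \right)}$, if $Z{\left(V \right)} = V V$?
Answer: $-12544$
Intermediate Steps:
$Z{\left(V \right)} = V^{2}$
$- Z{\left(-112 \right)} = - \left(-112\right)^{2} = \left(-1\right) 12544 = -12544$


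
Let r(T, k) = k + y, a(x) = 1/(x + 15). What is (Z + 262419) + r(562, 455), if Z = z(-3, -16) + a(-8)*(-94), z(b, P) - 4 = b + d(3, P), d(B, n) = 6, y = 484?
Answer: 1843461/7 ≈ 2.6335e+5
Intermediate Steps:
a(x) = 1/(15 + x)
z(b, P) = 10 + b (z(b, P) = 4 + (b + 6) = 4 + (6 + b) = 10 + b)
r(T, k) = 484 + k (r(T, k) = k + 484 = 484 + k)
Z = -45/7 (Z = (10 - 3) - 94/(15 - 8) = 7 - 94/7 = -45/7 ≈ -6.4286)
(Z + 262419) + r(562, 455) = (-45/7 + 262419) + (484 + 455) = 1836888/7 + 939 = 1843461/7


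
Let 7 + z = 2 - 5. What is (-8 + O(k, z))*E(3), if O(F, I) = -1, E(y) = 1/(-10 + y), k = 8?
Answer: 9/7 ≈ 1.2857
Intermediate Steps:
z = -10 (z = -7 + (2 - 5) = -7 - 3 = -10)
(-8 + O(k, z))*E(3) = (-8 - 1)/(-10 + 3) = -9/(-7) = -9*(-⅐) = 9/7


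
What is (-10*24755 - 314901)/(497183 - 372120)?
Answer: -562451/125063 ≈ -4.4973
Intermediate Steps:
(-10*24755 - 314901)/(497183 - 372120) = (-247550 - 314901)/125063 = -562451*1/125063 = -562451/125063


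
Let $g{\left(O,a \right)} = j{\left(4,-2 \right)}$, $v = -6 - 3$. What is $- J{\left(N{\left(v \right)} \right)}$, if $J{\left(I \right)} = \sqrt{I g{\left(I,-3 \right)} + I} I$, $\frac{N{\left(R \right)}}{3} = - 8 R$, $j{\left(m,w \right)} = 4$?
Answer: $- 1296 \sqrt{30} \approx -7098.5$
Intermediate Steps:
$v = -9$ ($v = -6 - 3 = -9$)
$g{\left(O,a \right)} = 4$
$N{\left(R \right)} = - 24 R$ ($N{\left(R \right)} = 3 \left(- 8 R\right) = - 24 R$)
$J{\left(I \right)} = \sqrt{5} I^{\frac{3}{2}}$ ($J{\left(I \right)} = \sqrt{I 4 + I} I = \sqrt{4 I + I} I = \sqrt{5 I} I = \sqrt{5} \sqrt{I} I = \sqrt{5} I^{\frac{3}{2}}$)
$- J{\left(N{\left(v \right)} \right)} = - \sqrt{5} \left(\left(-24\right) \left(-9\right)\right)^{\frac{3}{2}} = - \sqrt{5} \cdot 216^{\frac{3}{2}} = - \sqrt{5} \cdot 1296 \sqrt{6} = - 1296 \sqrt{30}$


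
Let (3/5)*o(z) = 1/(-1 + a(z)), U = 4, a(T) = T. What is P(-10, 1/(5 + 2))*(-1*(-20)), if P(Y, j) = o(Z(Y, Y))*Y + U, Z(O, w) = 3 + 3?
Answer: 40/3 ≈ 13.333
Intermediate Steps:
Z(O, w) = 6
o(z) = 5/(3*(-1 + z))
P(Y, j) = 4 + Y/3 (P(Y, j) = (5/(3*(-1 + 6)))*Y + 4 = ((5/3)/5)*Y + 4 = ((5/3)*(1/5))*Y + 4 = Y/3 + 4 = 4 + Y/3)
P(-10, 1/(5 + 2))*(-1*(-20)) = (4 + (1/3)*(-10))*(-1*(-20)) = (4 - 10/3)*20 = (2/3)*20 = 40/3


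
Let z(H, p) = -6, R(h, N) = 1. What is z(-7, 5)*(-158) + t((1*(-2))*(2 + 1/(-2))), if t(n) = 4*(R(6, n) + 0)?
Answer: 952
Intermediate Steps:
t(n) = 4 (t(n) = 4*(1 + 0) = 4*1 = 4)
z(-7, 5)*(-158) + t((1*(-2))*(2 + 1/(-2))) = -6*(-158) + 4 = 948 + 4 = 952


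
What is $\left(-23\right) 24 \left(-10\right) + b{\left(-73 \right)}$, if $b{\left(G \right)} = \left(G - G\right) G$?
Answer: $5520$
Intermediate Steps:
$b{\left(G \right)} = 0$ ($b{\left(G \right)} = 0 G = 0$)
$\left(-23\right) 24 \left(-10\right) + b{\left(-73 \right)} = \left(-23\right) 24 \left(-10\right) + 0 = \left(-552\right) \left(-10\right) + 0 = 5520 + 0 = 5520$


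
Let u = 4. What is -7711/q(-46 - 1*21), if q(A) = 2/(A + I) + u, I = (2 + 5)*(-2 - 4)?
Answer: -840499/434 ≈ -1936.6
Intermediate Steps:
I = -42 (I = 7*(-6) = -42)
q(A) = 4 + 2/(-42 + A) (q(A) = 2/(A - 42) + 4 = 2/(-42 + A) + 4 = 4 + 2/(-42 + A))
-7711/q(-46 - 1*21) = -7711*(-42 + (-46 - 1*21))/(2*(-83 + 2*(-46 - 1*21))) = -7711*(-42 + (-46 - 21))/(2*(-83 + 2*(-46 - 21))) = -7711*(-42 - 67)/(2*(-83 + 2*(-67))) = -7711*(-109/(2*(-83 - 134))) = -7711/(2*(-1/109)*(-217)) = -7711/434/109 = -7711*109/434 = -840499/434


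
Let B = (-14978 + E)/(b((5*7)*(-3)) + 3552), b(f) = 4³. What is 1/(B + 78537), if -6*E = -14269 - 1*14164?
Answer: 21696/1703877317 ≈ 1.2733e-5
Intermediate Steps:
E = 28433/6 (E = -(-14269 - 1*14164)/6 = -(-14269 - 14164)/6 = -⅙*(-28433) = 28433/6 ≈ 4738.8)
b(f) = 64
B = -61435/21696 (B = (-14978 + 28433/6)/(64 + 3552) = -61435/6/3616 = -61435/6*1/3616 = -61435/21696 ≈ -2.8316)
1/(B + 78537) = 1/(-61435/21696 + 78537) = 1/(1703877317/21696) = 21696/1703877317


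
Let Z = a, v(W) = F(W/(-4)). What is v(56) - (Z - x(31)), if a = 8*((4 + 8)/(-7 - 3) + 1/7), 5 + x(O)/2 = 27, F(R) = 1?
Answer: 1871/35 ≈ 53.457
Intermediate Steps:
v(W) = 1
x(O) = 44 (x(O) = -10 + 2*27 = -10 + 54 = 44)
a = -296/35 (a = 8*(12/(-10) + ⅐) = 8*(12*(-⅒) + ⅐) = 8*(-6/5 + ⅐) = 8*(-37/35) = -296/35 ≈ -8.4571)
Z = -296/35 ≈ -8.4571
v(56) - (Z - x(31)) = 1 - (-296/35 - 1*44) = 1 - (-296/35 - 44) = 1 - 1*(-1836/35) = 1 + 1836/35 = 1871/35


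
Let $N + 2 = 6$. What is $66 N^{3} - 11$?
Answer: $4213$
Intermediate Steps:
$N = 4$ ($N = -2 + 6 = 4$)
$66 N^{3} - 11 = 66 \cdot 4^{3} - 11 = 66 \cdot 64 - 11 = 4224 - 11 = 4213$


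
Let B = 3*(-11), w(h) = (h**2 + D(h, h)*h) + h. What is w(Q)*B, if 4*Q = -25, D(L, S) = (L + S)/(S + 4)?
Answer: 3025/48 ≈ 63.021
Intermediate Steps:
D(L, S) = (L + S)/(4 + S)
Q = -25/4 (Q = (1/4)*(-25) = -25/4 ≈ -6.2500)
w(h) = h + h**2 + 2*h**2/(4 + h) (w(h) = (h**2 + ((h + h)/(4 + h))*h) + h = (h**2 + ((2*h)/(4 + h))*h) + h = (h**2 + (2*h/(4 + h))*h) + h = (h**2 + 2*h**2/(4 + h)) + h = h + h**2 + 2*h**2/(4 + h))
B = -33
w(Q)*B = -25*(4 + (-25/4)**2 + 7*(-25/4))/(4*(4 - 25/4))*(-33) = -25*(4 + 625/16 - 175/4)/(4*(-9/4))*(-33) = -25/4*(-4/9)*(-11/16)*(-33) = -275/144*(-33) = 3025/48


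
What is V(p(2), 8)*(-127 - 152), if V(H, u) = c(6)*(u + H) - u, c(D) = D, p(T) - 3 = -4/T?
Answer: -12834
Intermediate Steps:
p(T) = 3 - 4/T
V(H, u) = 5*u + 6*H (V(H, u) = 6*(u + H) - u = 6*(H + u) - u = (6*H + 6*u) - u = 5*u + 6*H)
V(p(2), 8)*(-127 - 152) = (5*8 + 6*(3 - 4/2))*(-127 - 152) = (40 + 6*(3 - 4*½))*(-279) = (40 + 6*(3 - 2))*(-279) = (40 + 6*1)*(-279) = (40 + 6)*(-279) = 46*(-279) = -12834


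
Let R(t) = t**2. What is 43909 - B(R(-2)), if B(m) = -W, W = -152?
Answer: 43757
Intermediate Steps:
B(m) = 152 (B(m) = -1*(-152) = 152)
43909 - B(R(-2)) = 43909 - 1*152 = 43909 - 152 = 43757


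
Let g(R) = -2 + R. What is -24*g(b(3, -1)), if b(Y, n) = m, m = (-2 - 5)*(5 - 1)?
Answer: 720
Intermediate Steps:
m = -28 (m = -7*4 = -28)
b(Y, n) = -28
-24*g(b(3, -1)) = -24*(-2 - 28) = -24*(-30) = 720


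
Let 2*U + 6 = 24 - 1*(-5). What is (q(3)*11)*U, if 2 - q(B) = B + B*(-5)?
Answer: 1771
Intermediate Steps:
q(B) = 2 + 4*B (q(B) = 2 - (B + B*(-5)) = 2 - (B - 5*B) = 2 - (-4)*B = 2 + 4*B)
U = 23/2 (U = -3 + (24 - 1*(-5))/2 = -3 + (24 + 5)/2 = -3 + (1/2)*29 = -3 + 29/2 = 23/2 ≈ 11.500)
(q(3)*11)*U = ((2 + 4*3)*11)*(23/2) = ((2 + 12)*11)*(23/2) = (14*11)*(23/2) = 154*(23/2) = 1771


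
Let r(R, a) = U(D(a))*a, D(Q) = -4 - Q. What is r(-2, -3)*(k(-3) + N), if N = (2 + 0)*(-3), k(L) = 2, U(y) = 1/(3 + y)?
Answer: 6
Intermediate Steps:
N = -6 (N = 2*(-3) = -6)
r(R, a) = a/(-1 - a) (r(R, a) = a/(3 + (-4 - a)) = a/(-1 - a))
r(-2, -3)*(k(-3) + N) = (-1*(-3)/(1 - 3))*(2 - 6) = -1*(-3)/(-2)*(-4) = -1*(-3)*(-½)*(-4) = -3/2*(-4) = 6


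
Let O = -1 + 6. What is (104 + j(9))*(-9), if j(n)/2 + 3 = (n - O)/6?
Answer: -894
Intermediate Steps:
O = 5
j(n) = -23/3 + n/3 (j(n) = -6 + 2*((n - 1*5)/6) = -6 + 2*((n - 5)*(⅙)) = -6 + 2*((-5 + n)*(⅙)) = -6 + 2*(-⅚ + n/6) = -6 + (-5/3 + n/3) = -23/3 + n/3)
(104 + j(9))*(-9) = (104 + (-23/3 + (⅓)*9))*(-9) = (104 + (-23/3 + 3))*(-9) = (104 - 14/3)*(-9) = (298/3)*(-9) = -894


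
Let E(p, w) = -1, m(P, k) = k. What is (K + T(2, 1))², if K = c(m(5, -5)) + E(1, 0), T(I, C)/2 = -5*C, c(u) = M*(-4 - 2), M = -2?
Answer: 1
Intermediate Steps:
c(u) = 12 (c(u) = -2*(-4 - 2) = -2*(-6) = 12)
T(I, C) = -10*C (T(I, C) = 2*(-5*C) = -10*C)
K = 11 (K = 12 - 1 = 11)
(K + T(2, 1))² = (11 - 10*1)² = (11 - 10)² = 1² = 1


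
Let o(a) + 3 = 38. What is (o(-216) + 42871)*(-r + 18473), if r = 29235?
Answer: -461754372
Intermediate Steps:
o(a) = 35 (o(a) = -3 + 38 = 35)
(o(-216) + 42871)*(-r + 18473) = (35 + 42871)*(-1*29235 + 18473) = 42906*(-29235 + 18473) = 42906*(-10762) = -461754372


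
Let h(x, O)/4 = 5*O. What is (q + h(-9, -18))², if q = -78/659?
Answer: 56319833124/434281 ≈ 1.2969e+5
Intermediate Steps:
q = -78/659 (q = -78*1/659 = -78/659 ≈ -0.11836)
h(x, O) = 20*O (h(x, O) = 4*(5*O) = 20*O)
(q + h(-9, -18))² = (-78/659 + 20*(-18))² = (-78/659 - 360)² = (-237318/659)² = 56319833124/434281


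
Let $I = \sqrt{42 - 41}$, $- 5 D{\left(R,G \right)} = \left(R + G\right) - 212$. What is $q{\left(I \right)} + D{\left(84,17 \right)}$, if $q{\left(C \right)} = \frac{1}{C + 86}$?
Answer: $\frac{9662}{435} \approx 22.211$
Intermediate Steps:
$D{\left(R,G \right)} = \frac{212}{5} - \frac{G}{5} - \frac{R}{5}$ ($D{\left(R,G \right)} = - \frac{\left(R + G\right) - 212}{5} = - \frac{\left(G + R\right) - 212}{5} = - \frac{-212 + G + R}{5} = \frac{212}{5} - \frac{G}{5} - \frac{R}{5}$)
$I = 1$ ($I = \sqrt{1} = 1$)
$q{\left(C \right)} = \frac{1}{86 + C}$
$q{\left(I \right)} + D{\left(84,17 \right)} = \frac{1}{86 + 1} - - \frac{111}{5} = \frac{1}{87} - - \frac{111}{5} = \frac{1}{87} + \frac{111}{5} = \frac{9662}{435}$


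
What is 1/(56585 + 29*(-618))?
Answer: 1/38663 ≈ 2.5865e-5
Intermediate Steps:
1/(56585 + 29*(-618)) = 1/(56585 - 17922) = 1/38663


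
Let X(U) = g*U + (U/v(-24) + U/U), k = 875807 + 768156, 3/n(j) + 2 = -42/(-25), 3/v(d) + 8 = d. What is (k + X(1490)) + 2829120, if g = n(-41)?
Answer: 53318663/12 ≈ 4.4432e+6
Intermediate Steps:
v(d) = 3/(-8 + d)
n(j) = -75/8 (n(j) = 3/(-2 - 42/(-25)) = 3/(-2 - 42*(-1/25)) = 3/(-2 + 42/25) = 3/(-8/25) = 3*(-25/8) = -75/8)
k = 1643963
g = -75/8 ≈ -9.3750
X(U) = 1 - 481*U/24 (X(U) = -75*U/8 + (U/((3/(-8 - 24))) + U/U) = -75*U/8 + (U/((3/(-32))) + 1) = -75*U/8 + (U/((3*(-1/32))) + 1) = -75*U/8 + (U/(-3/32) + 1) = -75*U/8 + (U*(-32/3) + 1) = -75*U/8 + (-32*U/3 + 1) = -75*U/8 + (1 - 32*U/3) = 1 - 481*U/24)
(k + X(1490)) + 2829120 = (1643963 + (1 - 481/24*1490)) + 2829120 = (1643963 + (1 - 358345/12)) + 2829120 = (1643963 - 358333/12) + 2829120 = 19369223/12 + 2829120 = 53318663/12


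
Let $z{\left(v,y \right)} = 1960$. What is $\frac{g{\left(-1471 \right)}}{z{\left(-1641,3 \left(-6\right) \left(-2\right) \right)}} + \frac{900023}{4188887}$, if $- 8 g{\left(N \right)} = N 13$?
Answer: $\frac{94216446741}{65681748160} \approx 1.4344$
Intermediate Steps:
$g{\left(N \right)} = - \frac{13 N}{8}$ ($g{\left(N \right)} = - \frac{N 13}{8} = - \frac{13 N}{8}$)
$\frac{g{\left(-1471 \right)}}{z{\left(-1641,3 \left(-6\right) \left(-2\right) \right)}} + \frac{900023}{4188887} = \frac{\left(- \frac{13}{8}\right) \left(-1471\right)}{1960} + \frac{900023}{4188887} = \frac{19123}{8} \cdot \frac{1}{1960} + 900023 \cdot \frac{1}{4188887} = \frac{19123}{15680} + \frac{900023}{4188887} = \frac{94216446741}{65681748160}$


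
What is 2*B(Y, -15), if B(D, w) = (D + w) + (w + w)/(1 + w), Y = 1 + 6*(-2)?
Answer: -334/7 ≈ -47.714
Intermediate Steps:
Y = -11 (Y = 1 - 12 = -11)
B(D, w) = D + w + 2*w/(1 + w) (B(D, w) = (D + w) + (2*w)/(1 + w) = (D + w) + 2*w/(1 + w) = D + w + 2*w/(1 + w))
2*B(Y, -15) = 2*((-11 + (-15)² + 3*(-15) - 11*(-15))/(1 - 15)) = 2*((-11 + 225 - 45 + 165)/(-14)) = 2*(-1/14*334) = 2*(-167/7) = -334/7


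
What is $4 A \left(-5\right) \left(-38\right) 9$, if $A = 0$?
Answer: $0$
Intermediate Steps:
$4 A \left(-5\right) \left(-38\right) 9 = 4 \cdot 0 \left(-5\right) \left(-38\right) 9 = 0 \left(-5\right) \left(-38\right) 9 = 0 \left(-38\right) 9 = 0 \cdot 9 = 0$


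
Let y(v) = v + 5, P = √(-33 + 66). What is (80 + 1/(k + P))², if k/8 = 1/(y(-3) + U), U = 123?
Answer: 1701065694095025/265803144721 + 1288871250000*√33/265803144721 ≈ 6427.6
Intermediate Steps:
P = √33 ≈ 5.7446
y(v) = 5 + v
k = 8/125 (k = 8/((5 - 3) + 123) = 8/(2 + 123) = 8/125 ≈ 0.064000)
(80 + 1/(k + P))² = (80 + 1/(8/125 + √33))²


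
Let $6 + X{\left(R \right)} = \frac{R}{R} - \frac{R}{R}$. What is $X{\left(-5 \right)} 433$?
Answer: $-2598$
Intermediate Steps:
$X{\left(R \right)} = -6$ ($X{\left(R \right)} = -6 + \left(\frac{R}{R} - \frac{R}{R}\right) = -6 + \left(1 - 1\right) = -6 + 0 = -6$)
$X{\left(-5 \right)} 433 = \left(-6\right) 433 = -2598$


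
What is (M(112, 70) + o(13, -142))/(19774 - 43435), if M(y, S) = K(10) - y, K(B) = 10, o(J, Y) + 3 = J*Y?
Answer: 1951/23661 ≈ 0.082456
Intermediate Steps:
o(J, Y) = -3 + J*Y
M(y, S) = 10 - y
(M(112, 70) + o(13, -142))/(19774 - 43435) = ((10 - 1*112) + (-3 + 13*(-142)))/(19774 - 43435) = ((10 - 112) + (-3 - 1846))/(-23661) = (-102 - 1849)*(-1/23661) = -1951*(-1/23661) = 1951/23661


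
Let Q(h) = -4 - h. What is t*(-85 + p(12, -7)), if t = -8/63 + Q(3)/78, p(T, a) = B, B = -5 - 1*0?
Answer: 1775/91 ≈ 19.505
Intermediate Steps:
B = -5 (B = -5 + 0 = -5)
p(T, a) = -5
t = -355/1638 (t = -8/63 + (-4 - 1*3)/78 = -8*1/63 + (-4 - 3)*(1/78) = -8/63 - 7*1/78 = -8/63 - 7/78 = -355/1638 ≈ -0.21673)
t*(-85 + p(12, -7)) = -355*(-85 - 5)/1638 = -355/1638*(-90) = 1775/91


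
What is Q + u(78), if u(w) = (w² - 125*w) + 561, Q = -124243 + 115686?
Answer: -11662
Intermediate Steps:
Q = -8557
u(w) = 561 + w² - 125*w
Q + u(78) = -8557 + (561 + 78² - 125*78) = -8557 + (561 + 6084 - 9750) = -8557 - 3105 = -11662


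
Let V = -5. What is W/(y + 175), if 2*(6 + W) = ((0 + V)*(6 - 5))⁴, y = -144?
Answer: 613/62 ≈ 9.8871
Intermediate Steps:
W = 613/2 (W = -6 + ((0 - 5)*(6 - 5))⁴/2 = -6 + (-5*1)⁴/2 = -6 + (½)*(-5)⁴ = -6 + (½)*625 = -6 + 625/2 = 613/2 ≈ 306.50)
W/(y + 175) = 613/(2*(-144 + 175)) = (613/2)/31 = (613/2)*(1/31) = 613/62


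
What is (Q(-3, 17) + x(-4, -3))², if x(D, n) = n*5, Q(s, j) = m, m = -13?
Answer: 784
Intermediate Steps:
Q(s, j) = -13
x(D, n) = 5*n
(Q(-3, 17) + x(-4, -3))² = (-13 + 5*(-3))² = (-13 - 15)² = (-28)² = 784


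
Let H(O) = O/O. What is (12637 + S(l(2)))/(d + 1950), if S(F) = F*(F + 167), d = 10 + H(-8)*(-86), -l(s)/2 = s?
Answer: 11985/1874 ≈ 6.3954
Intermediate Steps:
l(s) = -2*s
H(O) = 1
d = -76 (d = 10 + 1*(-86) = 10 - 86 = -76)
S(F) = F*(167 + F)
(12637 + S(l(2)))/(d + 1950) = (12637 + (-2*2)*(167 - 2*2))/(-76 + 1950) = (12637 - 4*(167 - 4))/1874 = (12637 - 4*163)*(1/1874) = (12637 - 652)*(1/1874) = 11985*(1/1874) = 11985/1874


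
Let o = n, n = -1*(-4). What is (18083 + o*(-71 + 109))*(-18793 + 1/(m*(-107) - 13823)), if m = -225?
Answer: -3513261501225/10252 ≈ -3.4269e+8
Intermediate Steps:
n = 4
o = 4
(18083 + o*(-71 + 109))*(-18793 + 1/(m*(-107) - 13823)) = (18083 + 4*(-71 + 109))*(-18793 + 1/(-225*(-107) - 13823)) = (18083 + 4*38)*(-18793 + 1/(24075 - 13823)) = (18083 + 152)*(-18793 + 1/10252) = 18235*(-18793 + 1/10252) = 18235*(-192665835/10252) = -3513261501225/10252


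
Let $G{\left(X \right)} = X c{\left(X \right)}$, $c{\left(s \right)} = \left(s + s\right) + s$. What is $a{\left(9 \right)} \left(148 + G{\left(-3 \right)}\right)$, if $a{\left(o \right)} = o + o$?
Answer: $3150$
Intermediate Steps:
$c{\left(s \right)} = 3 s$ ($c{\left(s \right)} = 2 s + s = 3 s$)
$a{\left(o \right)} = 2 o$
$G{\left(X \right)} = 3 X^{2}$ ($G{\left(X \right)} = X 3 X = 3 X^{2}$)
$a{\left(9 \right)} \left(148 + G{\left(-3 \right)}\right) = 2 \cdot 9 \left(148 + 3 \left(-3\right)^{2}\right) = 18 \left(148 + 3 \cdot 9\right) = 18 \left(148 + 27\right) = 18 \cdot 175 = 3150$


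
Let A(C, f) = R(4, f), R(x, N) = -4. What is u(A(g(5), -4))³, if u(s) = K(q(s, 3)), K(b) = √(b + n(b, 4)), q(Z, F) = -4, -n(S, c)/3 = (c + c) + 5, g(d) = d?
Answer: -43*I*√43 ≈ -281.97*I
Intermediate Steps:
n(S, c) = -15 - 6*c (n(S, c) = -3*((c + c) + 5) = -3*(2*c + 5) = -3*(5 + 2*c) = -15 - 6*c)
A(C, f) = -4
K(b) = √(-39 + b) (K(b) = √(b + (-15 - 6*4)) = √(b + (-15 - 24)) = √(b - 39) = √(-39 + b))
u(s) = I*√43 (u(s) = √(-39 - 4) = √(-43) = I*√43)
u(A(g(5), -4))³ = (I*√43)³ = -43*I*√43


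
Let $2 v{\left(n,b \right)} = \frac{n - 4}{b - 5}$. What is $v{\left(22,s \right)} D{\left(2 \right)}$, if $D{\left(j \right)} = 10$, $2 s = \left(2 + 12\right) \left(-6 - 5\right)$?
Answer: $- \frac{45}{41} \approx -1.0976$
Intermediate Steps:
$s = -77$ ($s = \frac{\left(2 + 12\right) \left(-6 - 5\right)}{2} = \frac{14 \left(-11\right)}{2} = \frac{1}{2} \left(-154\right) = -77$)
$v{\left(n,b \right)} = \frac{-4 + n}{2 \left(-5 + b\right)}$ ($v{\left(n,b \right)} = \frac{\left(n - 4\right) \frac{1}{b - 5}}{2} = \frac{\left(-4 + n\right) \frac{1}{-5 + b}}{2} = \frac{\frac{1}{-5 + b} \left(-4 + n\right)}{2} = \frac{-4 + n}{2 \left(-5 + b\right)}$)
$v{\left(22,s \right)} D{\left(2 \right)} = \frac{-4 + 22}{2 \left(-5 - 77\right)} 10 = \frac{1}{2} \frac{1}{-82} \cdot 18 \cdot 10 = \frac{1}{2} \left(- \frac{1}{82}\right) 18 \cdot 10 = \left(- \frac{9}{82}\right) 10 = - \frac{45}{41}$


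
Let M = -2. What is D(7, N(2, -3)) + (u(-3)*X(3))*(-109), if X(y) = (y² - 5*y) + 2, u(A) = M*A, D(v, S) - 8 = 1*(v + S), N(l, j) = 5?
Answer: 2636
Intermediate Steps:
D(v, S) = 8 + S + v (D(v, S) = 8 + 1*(v + S) = 8 + 1*(S + v) = 8 + (S + v) = 8 + S + v)
u(A) = -2*A
X(y) = 2 + y² - 5*y
D(7, N(2, -3)) + (u(-3)*X(3))*(-109) = (8 + 5 + 7) + ((-2*(-3))*(2 + 3² - 5*3))*(-109) = 20 + (6*(2 + 9 - 15))*(-109) = 20 + (6*(-4))*(-109) = 20 - 24*(-109) = 20 + 2616 = 2636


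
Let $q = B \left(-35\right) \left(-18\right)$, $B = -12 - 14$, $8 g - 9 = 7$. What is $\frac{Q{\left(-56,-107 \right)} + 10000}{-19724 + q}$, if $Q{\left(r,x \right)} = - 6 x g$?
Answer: $- \frac{2821}{9026} \approx -0.31254$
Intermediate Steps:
$g = 2$ ($g = \frac{9}{8} + \frac{1}{8} \cdot 7 = \frac{9}{8} + \frac{7}{8} = 2$)
$B = -26$ ($B = -12 - 14 = -26$)
$Q{\left(r,x \right)} = - 12 x$ ($Q{\left(r,x \right)} = - 6 x 2 = - 12 x$)
$q = -16380$ ($q = \left(-26\right) \left(-35\right) \left(-18\right) = 910 \left(-18\right) = -16380$)
$\frac{Q{\left(-56,-107 \right)} + 10000}{-19724 + q} = \frac{\left(-12\right) \left(-107\right) + 10000}{-19724 - 16380} = \frac{1284 + 10000}{-36104} = 11284 \left(- \frac{1}{36104}\right) = - \frac{2821}{9026}$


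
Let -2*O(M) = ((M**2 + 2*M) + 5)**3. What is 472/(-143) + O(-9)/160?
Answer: -704919/715 ≈ -985.90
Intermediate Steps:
O(M) = -(5 + M**2 + 2*M)**3/2 (O(M) = -((M**2 + 2*M) + 5)**3/2 = -(5 + M**2 + 2*M)**3/2)
472/(-143) + O(-9)/160 = 472/(-143) - (5 + (-9)**2 + 2*(-9))**3/2/160 = 472*(-1/143) - (5 + 81 - 18)**3/2*(1/160) = -472/143 - 1/2*68**3*(1/160) = -472/143 - 1/2*314432*(1/160) = -472/143 - 157216*1/160 = -472/143 - 4913/5 = -704919/715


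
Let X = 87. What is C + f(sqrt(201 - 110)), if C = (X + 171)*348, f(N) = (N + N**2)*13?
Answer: 90967 + 13*sqrt(91) ≈ 91091.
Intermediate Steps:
f(N) = 13*N + 13*N**2
C = 89784 (C = (87 + 171)*348 = 258*348 = 89784)
C + f(sqrt(201 - 110)) = 89784 + 13*sqrt(201 - 110)*(1 + sqrt(201 - 110)) = 89784 + 13*sqrt(91)*(1 + sqrt(91))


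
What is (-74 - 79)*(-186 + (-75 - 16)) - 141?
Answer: 42240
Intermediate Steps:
(-74 - 79)*(-186 + (-75 - 16)) - 141 = -153*(-186 - 91) - 141 = -153*(-277) - 141 = 42381 - 141 = 42240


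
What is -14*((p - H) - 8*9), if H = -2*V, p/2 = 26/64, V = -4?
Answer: 8869/8 ≈ 1108.6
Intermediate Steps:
p = 13/16 (p = 2*(26/64) = 2*(26*(1/64)) = 2*(13/32) = 13/16 ≈ 0.81250)
H = 8 (H = -2*(-4) = 8)
-14*((p - H) - 8*9) = -14*((13/16 - 1*8) - 8*9) = -14*((13/16 - 8) - 72) = -14*(-115/16 - 72) = -14*(-1267/16) = 8869/8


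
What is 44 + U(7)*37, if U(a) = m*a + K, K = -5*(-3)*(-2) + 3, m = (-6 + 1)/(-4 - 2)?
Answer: -4435/6 ≈ -739.17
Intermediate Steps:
m = ⅚ (m = -5/(-6) = -5*(-⅙) = ⅚ ≈ 0.83333)
K = -27 (K = 15*(-2) + 3 = -30 + 3 = -27)
U(a) = -27 + 5*a/6 (U(a) = 5*a/6 - 27 = -27 + 5*a/6)
44 + U(7)*37 = 44 + (-27 + (⅚)*7)*37 = 44 + (-27 + 35/6)*37 = 44 - 127/6*37 = 44 - 4699/6 = -4435/6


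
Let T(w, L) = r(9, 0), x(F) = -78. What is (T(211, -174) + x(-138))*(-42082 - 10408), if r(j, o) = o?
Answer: 4094220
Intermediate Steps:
T(w, L) = 0
(T(211, -174) + x(-138))*(-42082 - 10408) = (0 - 78)*(-42082 - 10408) = -78*(-52490) = 4094220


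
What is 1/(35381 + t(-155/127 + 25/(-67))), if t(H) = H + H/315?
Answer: 178689/6321909845 ≈ 2.8265e-5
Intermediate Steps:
t(H) = 316*H/315 (t(H) = H + H*(1/315) = H + H/315 = 316*H/315)
1/(35381 + t(-155/127 + 25/(-67))) = 1/(35381 + 316*(-155/127 + 25/(-67))/315) = 1/(35381 + 316*(-155*1/127 + 25*(-1/67))/315) = 1/(35381 + 316*(-155/127 - 25/67)/315) = 1/(35381 + (316/315)*(-13560/8509)) = 1/(35381 - 285664/178689) = 1/(6321909845/178689) = 178689/6321909845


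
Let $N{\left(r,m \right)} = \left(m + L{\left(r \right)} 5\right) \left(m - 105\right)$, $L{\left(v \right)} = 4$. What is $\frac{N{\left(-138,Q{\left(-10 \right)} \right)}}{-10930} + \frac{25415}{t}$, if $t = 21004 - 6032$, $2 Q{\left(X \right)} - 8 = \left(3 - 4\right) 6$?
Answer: $\frac{155242399}{81821980} \approx 1.8973$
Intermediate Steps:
$Q{\left(X \right)} = 1$ ($Q{\left(X \right)} = 4 + \frac{\left(3 - 4\right) 6}{2} = 4 + \frac{\left(-1\right) 6}{2} = 4 + \frac{1}{2} \left(-6\right) = 4 - 3 = 1$)
$t = 14972$
$N{\left(r,m \right)} = \left(-105 + m\right) \left(20 + m\right)$ ($N{\left(r,m \right)} = \left(m + 4 \cdot 5\right) \left(m - 105\right) = \left(m + 20\right) \left(-105 + m\right) = \left(20 + m\right) \left(-105 + m\right) = \left(-105 + m\right) \left(20 + m\right)$)
$\frac{N{\left(-138,Q{\left(-10 \right)} \right)}}{-10930} + \frac{25415}{t} = \frac{-2100 + 1^{2} - 85}{-10930} + \frac{25415}{14972} = \left(-2100 + 1 - 85\right) \left(- \frac{1}{10930}\right) + 25415 \cdot \frac{1}{14972} = \left(-2184\right) \left(- \frac{1}{10930}\right) + \frac{25415}{14972} = \frac{1092}{5465} + \frac{25415}{14972} = \frac{155242399}{81821980}$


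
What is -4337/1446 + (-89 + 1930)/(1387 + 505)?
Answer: -2771759/1367916 ≈ -2.0263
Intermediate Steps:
-4337/1446 + (-89 + 1930)/(1387 + 505) = -4337*1/1446 + 1841/1892 = -4337/1446 + 1841*(1/1892) = -4337/1446 + 1841/1892 = -2771759/1367916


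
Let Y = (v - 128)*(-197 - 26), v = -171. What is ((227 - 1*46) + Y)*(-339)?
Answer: -22664862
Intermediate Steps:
Y = 66677 (Y = (-171 - 128)*(-197 - 26) = -299*(-223) = 66677)
((227 - 1*46) + Y)*(-339) = ((227 - 1*46) + 66677)*(-339) = ((227 - 46) + 66677)*(-339) = (181 + 66677)*(-339) = 66858*(-339) = -22664862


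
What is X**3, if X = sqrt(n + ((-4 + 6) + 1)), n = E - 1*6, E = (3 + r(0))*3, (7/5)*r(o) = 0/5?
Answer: 6*sqrt(6) ≈ 14.697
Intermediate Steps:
r(o) = 0 (r(o) = 5*(0/5)/7 = 5*(0*(1/5))/7 = (5/7)*0 = 0)
E = 9 (E = (3 + 0)*3 = 3*3 = 9)
n = 3 (n = 9 - 1*6 = 9 - 6 = 3)
X = sqrt(6) (X = sqrt(3 + ((-4 + 6) + 1)) = sqrt(3 + (2 + 1)) = sqrt(3 + 3) = sqrt(6) ≈ 2.4495)
X**3 = (sqrt(6))**3 = 6*sqrt(6)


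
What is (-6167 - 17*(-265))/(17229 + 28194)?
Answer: -554/15141 ≈ -0.036589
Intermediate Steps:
(-6167 - 17*(-265))/(17229 + 28194) = (-6167 + 4505)/45423 = -1662*1/45423 = -554/15141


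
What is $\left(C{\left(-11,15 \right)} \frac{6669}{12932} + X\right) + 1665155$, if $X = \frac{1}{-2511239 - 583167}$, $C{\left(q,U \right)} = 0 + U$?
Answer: $\frac{33317290692311019}{20008429196} \approx 1.6652 \cdot 10^{6}$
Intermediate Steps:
$C{\left(q,U \right)} = U$
$X = - \frac{1}{3094406}$ ($X = \frac{1}{-3094406} = - \frac{1}{3094406} \approx -3.2316 \cdot 10^{-7}$)
$\left(C{\left(-11,15 \right)} \frac{6669}{12932} + X\right) + 1665155 = \left(15 \cdot \frac{6669}{12932} - \frac{1}{3094406}\right) + 1665155 = \left(\frac{100035}{12932} - \frac{1}{3094406}\right) + 1665155 = \frac{154774445639}{20008429196} + 1665155 = \frac{33317290692311019}{20008429196}$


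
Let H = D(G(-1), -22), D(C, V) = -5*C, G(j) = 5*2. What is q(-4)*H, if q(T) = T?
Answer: 200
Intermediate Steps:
G(j) = 10
H = -50 (H = -5*10 = -50)
q(-4)*H = -4*(-50) = 200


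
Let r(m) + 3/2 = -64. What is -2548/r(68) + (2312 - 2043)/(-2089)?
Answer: 10610305/273659 ≈ 38.772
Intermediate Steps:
r(m) = -131/2 (r(m) = -3/2 - 64 = -131/2)
-2548/r(68) + (2312 - 2043)/(-2089) = -2548/(-131/2) + (2312 - 2043)/(-2089) = -2548*(-2/131) + 269*(-1/2089) = 5096/131 - 269/2089 = 10610305/273659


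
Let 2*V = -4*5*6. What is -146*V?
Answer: 8760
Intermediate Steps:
V = -60 (V = (-4*5*6)/2 = (-20*6)/2 = (1/2)*(-120) = -60)
-146*V = -146*(-60) = 8760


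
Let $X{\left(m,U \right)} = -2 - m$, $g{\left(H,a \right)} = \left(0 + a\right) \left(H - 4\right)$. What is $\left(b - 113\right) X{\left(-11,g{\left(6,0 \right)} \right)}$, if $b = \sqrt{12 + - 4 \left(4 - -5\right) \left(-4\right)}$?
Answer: $-1017 + 18 \sqrt{39} \approx -904.59$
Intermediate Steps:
$g{\left(H,a \right)} = a \left(-4 + H\right)$
$b = 2 \sqrt{39}$ ($b = \sqrt{12 + - 4 \left(4 + 5\right) \left(-4\right)} = \sqrt{12 + \left(-4\right) 9 \left(-4\right)} = \sqrt{12 - -144} = \sqrt{12 + 144} = \sqrt{156} = 2 \sqrt{39} \approx 12.49$)
$\left(b - 113\right) X{\left(-11,g{\left(6,0 \right)} \right)} = \left(2 \sqrt{39} - 113\right) \left(-2 - -11\right) = \left(-113 + 2 \sqrt{39}\right) \left(-2 + 11\right) = \left(-113 + 2 \sqrt{39}\right) 9 = -1017 + 18 \sqrt{39}$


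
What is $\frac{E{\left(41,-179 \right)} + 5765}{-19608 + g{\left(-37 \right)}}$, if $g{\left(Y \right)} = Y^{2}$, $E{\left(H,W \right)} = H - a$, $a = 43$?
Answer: $- \frac{5763}{18239} \approx -0.31597$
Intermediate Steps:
$E{\left(H,W \right)} = -43 + H$ ($E{\left(H,W \right)} = H - 43 = -43 + H$)
$\frac{E{\left(41,-179 \right)} + 5765}{-19608 + g{\left(-37 \right)}} = \frac{\left(-43 + 41\right) + 5765}{-19608 + \left(-37\right)^{2}} = \frac{-2 + 5765}{-19608 + 1369} = \frac{5763}{-18239} = 5763 \left(- \frac{1}{18239}\right) = - \frac{5763}{18239}$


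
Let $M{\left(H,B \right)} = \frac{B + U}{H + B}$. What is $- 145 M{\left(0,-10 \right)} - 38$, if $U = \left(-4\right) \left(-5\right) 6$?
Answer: $1557$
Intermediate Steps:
$U = 120$ ($U = 20 \cdot 6 = 120$)
$M{\left(H,B \right)} = \frac{120 + B}{B + H}$ ($M{\left(H,B \right)} = \frac{B + 120}{H + B} = \frac{120 + B}{B + H}$)
$- 145 M{\left(0,-10 \right)} - 38 = - 145 \frac{120 - 10}{-10 + 0} - 38 = - 145 \frac{1}{-10} \cdot 110 - 38 = - 145 \left(\left(- \frac{1}{10}\right) 110\right) - 38 = \left(-145\right) \left(-11\right) - 38 = 1595 - 38 = 1557$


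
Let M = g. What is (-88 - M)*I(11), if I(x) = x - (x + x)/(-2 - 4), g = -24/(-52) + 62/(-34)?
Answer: -842468/663 ≈ -1270.7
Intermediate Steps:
g = -301/221 (g = -24*(-1/52) + 62*(-1/34) = 6/13 - 31/17 = -301/221 ≈ -1.3620)
M = -301/221 ≈ -1.3620
I(x) = 4*x/3 (I(x) = x - 2*x/(-6) = x - 2*x*(-1)/6 = x - (-1)*x/3 = x + x/3 = 4*x/3)
(-88 - M)*I(11) = (-88 - 1*(-301/221))*((4/3)*11) = (-88 + 301/221)*(44/3) = -19147/221*44/3 = -842468/663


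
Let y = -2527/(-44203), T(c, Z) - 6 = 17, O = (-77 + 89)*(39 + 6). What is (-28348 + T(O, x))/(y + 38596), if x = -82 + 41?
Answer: -250409995/341212303 ≈ -0.73388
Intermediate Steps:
x = -41
O = 540 (O = 12*45 = 540)
T(c, Z) = 23 (T(c, Z) = 6 + 17 = 23)
y = 2527/44203 (y = -2527*(-1/44203) = 2527/44203 ≈ 0.057168)
(-28348 + T(O, x))/(y + 38596) = (-28348 + 23)/(2527/44203 + 38596) = -28325/1706061515/44203 = -28325*44203/1706061515 = -250409995/341212303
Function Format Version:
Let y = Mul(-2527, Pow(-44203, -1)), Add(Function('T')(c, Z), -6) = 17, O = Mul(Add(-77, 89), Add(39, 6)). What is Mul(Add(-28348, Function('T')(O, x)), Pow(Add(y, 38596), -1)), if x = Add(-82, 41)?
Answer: Rational(-250409995, 341212303) ≈ -0.73388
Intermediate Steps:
x = -41
O = 540 (O = Mul(12, 45) = 540)
Function('T')(c, Z) = 23 (Function('T')(c, Z) = Add(6, 17) = 23)
y = Rational(2527, 44203) (y = Mul(-2527, Rational(-1, 44203)) = Rational(2527, 44203) ≈ 0.057168)
Mul(Add(-28348, Function('T')(O, x)), Pow(Add(y, 38596), -1)) = Mul(Add(-28348, 23), Pow(Add(Rational(2527, 44203), 38596), -1)) = Mul(-28325, Pow(Rational(1706061515, 44203), -1)) = Mul(-28325, Rational(44203, 1706061515)) = Rational(-250409995, 341212303)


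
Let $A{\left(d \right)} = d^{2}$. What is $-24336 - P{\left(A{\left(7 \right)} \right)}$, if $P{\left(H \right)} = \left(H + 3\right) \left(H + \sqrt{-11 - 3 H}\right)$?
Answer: $-26884 - 52 i \sqrt{158} \approx -26884.0 - 653.63 i$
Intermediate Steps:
$P{\left(H \right)} = \left(3 + H\right) \left(H + \sqrt{-11 - 3 H}\right)$
$-24336 - P{\left(A{\left(7 \right)} \right)} = -24336 - \left(\left(7^{2}\right)^{2} + 3 \cdot 7^{2} + 3 \sqrt{-11 - 3 \cdot 7^{2}} + 7^{2} \sqrt{-11 - 3 \cdot 7^{2}}\right) = -24336 - \left(49^{2} + 3 \cdot 49 + 3 \sqrt{-11 - 147} + 49 \sqrt{-11 - 147}\right) = -24336 - \left(2401 + 147 + 3 \sqrt{-11 - 147} + 49 \sqrt{-11 - 147}\right) = -24336 - \left(2401 + 147 + 3 \sqrt{-158} + 49 \sqrt{-158}\right) = -24336 - \left(2401 + 147 + 3 i \sqrt{158} + 49 i \sqrt{158}\right) = -24336 - \left(2548 + 52 i \sqrt{158}\right) = -26884 - 52 i \sqrt{158}$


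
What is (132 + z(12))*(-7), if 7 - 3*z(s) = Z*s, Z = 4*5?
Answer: -1141/3 ≈ -380.33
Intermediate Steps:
Z = 20
z(s) = 7/3 - 20*s/3
(132 + z(12))*(-7) = (132 + (7/3 - 20/3*12))*(-7) = (132 + (7/3 - 80))*(-7) = (132 - 233/3)*(-7) = (163/3)*(-7) = -1141/3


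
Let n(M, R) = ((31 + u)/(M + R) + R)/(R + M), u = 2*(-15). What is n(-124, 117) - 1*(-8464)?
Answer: 413918/49 ≈ 8447.3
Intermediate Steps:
u = -30
n(M, R) = (R + 1/(M + R))/(M + R) (n(M, R) = ((31 - 30)/(M + R) + R)/(R + M) = (1/(M + R) + R)/(M + R) = (R + 1/(M + R))/(M + R))
n(-124, 117) - 1*(-8464) = (1 + 117² - 124*117)/(-124 + 117)² - 1*(-8464) = (1 + 13689 - 14508)/(-7)² + 8464 = (1/49)*(-818) + 8464 = -818/49 + 8464 = 413918/49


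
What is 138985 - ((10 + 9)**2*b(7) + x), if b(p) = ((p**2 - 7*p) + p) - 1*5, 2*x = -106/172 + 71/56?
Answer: 665873039/4816 ≈ 1.3826e+5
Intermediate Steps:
x = 1569/4816 (x = (-106/172 + 71/56)/2 = (-106*1/172 + 71*(1/56))/2 = (-53/86 + 71/56)/2 = (1/2)*(1569/2408) = 1569/4816 ≈ 0.32579)
b(p) = -5 + p**2 - 6*p (b(p) = (p**2 - 6*p) - 5 = -5 + p**2 - 6*p)
138985 - ((10 + 9)**2*b(7) + x) = 138985 - ((10 + 9)**2*(-5 + 7**2 - 6*7) + 1569/4816) = 138985 - (19**2*(-5 + 49 - 42) + 1569/4816) = 138985 - (361*2 + 1569/4816) = 138985 - (722 + 1569/4816) = 138985 - 1*3478721/4816 = 138985 - 3478721/4816 = 665873039/4816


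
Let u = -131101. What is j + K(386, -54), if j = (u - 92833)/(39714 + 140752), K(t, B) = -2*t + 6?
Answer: -69230445/90233 ≈ -767.24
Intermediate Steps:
K(t, B) = 6 - 2*t
j = -111967/90233 (j = (-131101 - 92833)/(39714 + 140752) = -223934/180466 = -223934*1/180466 = -111967/90233 ≈ -1.2409)
j + K(386, -54) = -111967/90233 + (6 - 2*386) = -111967/90233 + (6 - 772) = -111967/90233 - 766 = -69230445/90233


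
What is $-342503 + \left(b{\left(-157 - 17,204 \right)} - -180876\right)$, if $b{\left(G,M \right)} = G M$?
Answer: $-197123$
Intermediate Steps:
$-342503 + \left(b{\left(-157 - 17,204 \right)} - -180876\right) = -342503 + \left(\left(-157 - 17\right) 204 - -180876\right) = -342503 + \left(\left(-157 - 17\right) 204 + 180876\right) = -342503 + \left(\left(-174\right) 204 + 180876\right) = -342503 + \left(-35496 + 180876\right) = -342503 + 145380 = -197123$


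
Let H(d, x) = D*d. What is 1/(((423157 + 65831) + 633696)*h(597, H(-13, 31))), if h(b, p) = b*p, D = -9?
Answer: 1/78418354716 ≈ 1.2752e-11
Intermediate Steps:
H(d, x) = -9*d
1/(((423157 + 65831) + 633696)*h(597, H(-13, 31))) = 1/(((423157 + 65831) + 633696)*((597*(-9*(-13))))) = 1/((488988 + 633696)*((597*117))) = 1/(1122684*69849) = (1/1122684)*(1/69849) = 1/78418354716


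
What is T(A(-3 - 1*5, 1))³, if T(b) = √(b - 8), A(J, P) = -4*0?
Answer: -16*I*√2 ≈ -22.627*I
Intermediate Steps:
A(J, P) = 0
T(b) = √(-8 + b)
T(A(-3 - 1*5, 1))³ = (√(-8 + 0))³ = (√(-8))³ = (2*I*√2)³ = -16*I*√2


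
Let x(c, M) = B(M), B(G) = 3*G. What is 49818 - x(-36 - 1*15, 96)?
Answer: 49530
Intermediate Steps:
x(c, M) = 3*M
49818 - x(-36 - 1*15, 96) = 49818 - 3*96 = 49818 - 1*288 = 49818 - 288 = 49530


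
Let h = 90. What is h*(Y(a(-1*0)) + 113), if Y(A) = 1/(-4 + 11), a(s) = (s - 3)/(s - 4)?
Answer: 71280/7 ≈ 10183.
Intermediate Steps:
a(s) = (-3 + s)/(-4 + s)
Y(A) = ⅐ (Y(A) = 1/7 = ⅐)
h*(Y(a(-1*0)) + 113) = 90*(⅐ + 113) = 90*(792/7) = 71280/7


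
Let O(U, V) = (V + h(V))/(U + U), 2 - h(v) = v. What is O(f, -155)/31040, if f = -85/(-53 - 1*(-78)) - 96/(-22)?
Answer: 11/329024 ≈ 3.3432e-5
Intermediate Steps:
f = 53/55 (f = -85/(-53 + 78) - 96*(-1/22) = -85/25 + 48/11 = -85*1/25 + 48/11 = -17/5 + 48/11 = 53/55 ≈ 0.96364)
h(v) = 2 - v
O(U, V) = 1/U (O(U, V) = (V + (2 - V))/(U + U) = 2/((2*U)) = 2*(1/(2*U)) = 1/U)
O(f, -155)/31040 = 1/((53/55)*31040) = (55/53)*(1/31040) = 11/329024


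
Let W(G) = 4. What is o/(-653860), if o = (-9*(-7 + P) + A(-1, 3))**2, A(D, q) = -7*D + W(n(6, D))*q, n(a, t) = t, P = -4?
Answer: -3481/163465 ≈ -0.021295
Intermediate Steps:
A(D, q) = -7*D + 4*q
o = 13924 (o = (-9*(-7 - 4) + (-7*(-1) + 4*3))**2 = (-9*(-11) + (7 + 12))**2 = (99 + 19)**2 = 118**2 = 13924)
o/(-653860) = 13924/(-653860) = 13924*(-1/653860) = -3481/163465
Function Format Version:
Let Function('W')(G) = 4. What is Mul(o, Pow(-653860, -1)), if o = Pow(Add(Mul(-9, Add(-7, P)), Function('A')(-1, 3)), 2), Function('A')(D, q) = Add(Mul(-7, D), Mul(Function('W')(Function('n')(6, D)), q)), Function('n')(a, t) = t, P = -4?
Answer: Rational(-3481, 163465) ≈ -0.021295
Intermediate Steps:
Function('A')(D, q) = Add(Mul(-7, D), Mul(4, q))
o = 13924 (o = Pow(Add(Mul(-9, Add(-7, -4)), Add(Mul(-7, -1), Mul(4, 3))), 2) = Pow(Add(Mul(-9, -11), Add(7, 12)), 2) = Pow(Add(99, 19), 2) = Pow(118, 2) = 13924)
Mul(o, Pow(-653860, -1)) = Mul(13924, Pow(-653860, -1)) = Mul(13924, Rational(-1, 653860)) = Rational(-3481, 163465)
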